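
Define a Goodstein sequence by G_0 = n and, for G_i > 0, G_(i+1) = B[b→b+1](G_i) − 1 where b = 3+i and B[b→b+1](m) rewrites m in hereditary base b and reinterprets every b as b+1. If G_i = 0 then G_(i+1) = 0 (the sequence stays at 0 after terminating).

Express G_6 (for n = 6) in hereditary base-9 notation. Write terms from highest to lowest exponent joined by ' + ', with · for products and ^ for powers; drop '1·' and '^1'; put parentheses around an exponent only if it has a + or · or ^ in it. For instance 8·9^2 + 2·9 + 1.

6

step 0: 6 = 2·3; sub 4 for 3: 2·4; = 8; G_1 = 8−1 = 7
step 1: 7 = 4 + 3; sub 5 for 4: 5 + 3; = 8; G_2 = 8−1 = 7
step 2: 7 = 5 + 2; sub 6 for 5: 6 + 2; = 8; G_3 = 8−1 = 7
step 3: 7 = 6 + 1; sub 7 for 6: 7 + 1; = 8; G_4 = 8−1 = 7
step 4: 7 = 7; sub 8 for 7: 8; = 8; G_5 = 8−1 = 7
step 5: 7 = 7; sub 9 for 8: 7; = 7; G_6 = 7−1 = 6
step 6: 6 = 6; sub 10 for 9: 6; = 6; G_7 = 6−1 = 5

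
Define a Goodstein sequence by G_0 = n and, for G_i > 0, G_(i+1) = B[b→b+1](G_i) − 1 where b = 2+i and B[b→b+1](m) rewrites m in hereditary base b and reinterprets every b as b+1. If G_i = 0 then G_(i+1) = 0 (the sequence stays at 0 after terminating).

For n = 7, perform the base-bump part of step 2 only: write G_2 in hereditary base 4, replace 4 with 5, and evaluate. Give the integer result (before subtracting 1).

3128

7 —HB2→ 2^2 + 2 + 1 —bump→ 3^3 + 3 + 1 = 31 —(−1)→ 30
30 —HB3→ 3^3 + 3 —bump→ 4^4 + 4 = 260 —(−1)→ 259
259 —HB4→ 4^4 + 3 —bump→ 5^5 + 3 = 3128 —(−1)→ 3127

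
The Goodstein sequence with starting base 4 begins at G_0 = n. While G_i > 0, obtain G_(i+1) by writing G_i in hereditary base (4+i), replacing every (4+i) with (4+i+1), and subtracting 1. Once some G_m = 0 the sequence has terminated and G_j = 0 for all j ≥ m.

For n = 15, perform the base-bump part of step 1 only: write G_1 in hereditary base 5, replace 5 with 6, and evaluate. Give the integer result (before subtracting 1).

20

base 4: 15 = 3·4 + 3; at 5: 3·5 + 3 = 18; next = 17
base 5: 17 = 3·5 + 2; at 6: 3·6 + 2 = 20; next = 19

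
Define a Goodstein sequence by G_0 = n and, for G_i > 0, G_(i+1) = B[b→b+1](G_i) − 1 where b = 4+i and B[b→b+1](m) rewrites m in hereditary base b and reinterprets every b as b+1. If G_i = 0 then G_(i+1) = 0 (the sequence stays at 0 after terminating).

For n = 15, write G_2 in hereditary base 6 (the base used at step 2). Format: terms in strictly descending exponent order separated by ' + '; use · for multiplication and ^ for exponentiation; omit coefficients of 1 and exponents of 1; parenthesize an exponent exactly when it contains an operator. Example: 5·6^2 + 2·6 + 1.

3·6 + 1

G_0 = 15. HB_4(15) = 3·4 + 3. Bump = 18. G_1 = 17.
G_1 = 17. HB_5(17) = 3·5 + 2. Bump = 20. G_2 = 19.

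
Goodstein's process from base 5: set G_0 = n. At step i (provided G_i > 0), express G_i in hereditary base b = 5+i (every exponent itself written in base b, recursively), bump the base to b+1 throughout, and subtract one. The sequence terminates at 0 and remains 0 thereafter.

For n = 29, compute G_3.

65

i=0: 29 = 5^2 + 4 (b=5); 5→6: 6^2 + 4 = 40; 40−1 = 39
i=1: 39 = 6^2 + 3 (b=6); 6→7: 7^2 + 3 = 52; 52−1 = 51
i=2: 51 = 7^2 + 2 (b=7); 7→8: 8^2 + 2 = 66; 66−1 = 65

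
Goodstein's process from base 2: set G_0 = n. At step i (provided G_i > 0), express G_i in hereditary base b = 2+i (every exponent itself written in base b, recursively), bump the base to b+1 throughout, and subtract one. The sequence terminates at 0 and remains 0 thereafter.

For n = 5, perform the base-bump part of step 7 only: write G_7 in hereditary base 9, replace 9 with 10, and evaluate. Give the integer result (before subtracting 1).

base 2: 5 = 2^2 + 1; at 3: 3^3 + 1 = 28; next = 27
base 3: 27 = 3^3; at 4: 4^4 = 256; next = 255
base 4: 255 = 3·4^3 + 3·4^2 + 3·4 + 3; at 5: 3·5^3 + 3·5^2 + 3·5 + 3 = 468; next = 467
base 5: 467 = 3·5^3 + 3·5^2 + 3·5 + 2; at 6: 3·6^3 + 3·6^2 + 3·6 + 2 = 776; next = 775
base 6: 775 = 3·6^3 + 3·6^2 + 3·6 + 1; at 7: 3·7^3 + 3·7^2 + 3·7 + 1 = 1198; next = 1197
base 7: 1197 = 3·7^3 + 3·7^2 + 3·7; at 8: 3·8^3 + 3·8^2 + 3·8 = 1752; next = 1751
base 8: 1751 = 3·8^3 + 3·8^2 + 2·8 + 7; at 9: 3·9^3 + 3·9^2 + 2·9 + 7 = 2455; next = 2454

3326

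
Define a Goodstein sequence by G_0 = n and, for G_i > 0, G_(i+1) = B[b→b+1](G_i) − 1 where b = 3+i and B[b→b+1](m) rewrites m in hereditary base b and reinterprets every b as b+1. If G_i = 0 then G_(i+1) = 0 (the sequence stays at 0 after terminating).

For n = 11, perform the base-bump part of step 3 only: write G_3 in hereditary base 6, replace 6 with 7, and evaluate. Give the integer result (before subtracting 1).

40

G_0=11  [base 3] 3^2 + 2  →[3↦4]→  4^2 + 2 = 18  −1 ⇒ G_1=17
G_1=17  [base 4] 4^2 + 1  →[4↦5]→  5^2 + 1 = 26  −1 ⇒ G_2=25
G_2=25  [base 5] 5^2  →[5↦6]→  6^2 = 36  −1 ⇒ G_3=35
G_3=35  [base 6] 5·6 + 5  →[6↦7]→  5·7 + 5 = 40  −1 ⇒ G_4=39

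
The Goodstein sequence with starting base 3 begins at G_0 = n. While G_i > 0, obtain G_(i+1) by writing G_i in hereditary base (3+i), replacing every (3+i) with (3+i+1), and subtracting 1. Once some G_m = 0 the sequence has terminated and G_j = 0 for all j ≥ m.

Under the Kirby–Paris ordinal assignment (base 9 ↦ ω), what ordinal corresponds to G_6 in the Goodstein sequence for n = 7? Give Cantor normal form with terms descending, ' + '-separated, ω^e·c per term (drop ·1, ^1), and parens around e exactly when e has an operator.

G_0 = 7. HB_3(7) = 2·3 + 1. Bump = 9. G_1 = 8.
G_1 = 8. HB_4(8) = 2·4. Bump = 10. G_2 = 9.
G_2 = 9. HB_5(9) = 5 + 4. Bump = 10. G_3 = 9.
G_3 = 9. HB_6(9) = 6 + 3. Bump = 10. G_4 = 9.
G_4 = 9. HB_7(9) = 7 + 2. Bump = 10. G_5 = 9.
G_5 = 9. HB_8(9) = 8 + 1. Bump = 10. G_6 = 9.
G_6 = 9. HB_9(9) = 9. Bump = 10. G_7 = 9.

ω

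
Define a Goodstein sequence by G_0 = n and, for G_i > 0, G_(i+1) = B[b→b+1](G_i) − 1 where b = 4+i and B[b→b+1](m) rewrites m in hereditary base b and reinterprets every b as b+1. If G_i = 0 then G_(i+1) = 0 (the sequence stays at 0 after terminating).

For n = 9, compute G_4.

step 0: 9 = 2·4 + 1; sub 5 for 4: 2·5 + 1; = 11; G_1 = 11−1 = 10
step 1: 10 = 2·5; sub 6 for 5: 2·6; = 12; G_2 = 12−1 = 11
step 2: 11 = 6 + 5; sub 7 for 6: 7 + 5; = 12; G_3 = 12−1 = 11
step 3: 11 = 7 + 4; sub 8 for 7: 8 + 4; = 12; G_4 = 12−1 = 11
step 4: 11 = 8 + 3; sub 9 for 8: 9 + 3; = 12; G_5 = 12−1 = 11

11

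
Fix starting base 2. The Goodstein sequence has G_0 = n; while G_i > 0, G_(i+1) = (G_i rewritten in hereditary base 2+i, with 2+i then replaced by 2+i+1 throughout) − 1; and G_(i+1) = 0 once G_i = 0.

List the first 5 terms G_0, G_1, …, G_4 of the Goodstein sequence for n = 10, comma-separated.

step 0: 10 = 2^(2 + 1) + 2; sub 3 for 2: 3^(3 + 1) + 3; = 84; G_1 = 84−1 = 83
step 1: 83 = 3^(3 + 1) + 2; sub 4 for 3: 4^(4 + 1) + 2; = 1026; G_2 = 1026−1 = 1025
step 2: 1025 = 4^(4 + 1) + 1; sub 5 for 4: 5^(5 + 1) + 1; = 15626; G_3 = 15626−1 = 15625
step 3: 15625 = 5^(5 + 1); sub 6 for 5: 6^(6 + 1); = 279936; G_4 = 279936−1 = 279935

10, 83, 1025, 15625, 279935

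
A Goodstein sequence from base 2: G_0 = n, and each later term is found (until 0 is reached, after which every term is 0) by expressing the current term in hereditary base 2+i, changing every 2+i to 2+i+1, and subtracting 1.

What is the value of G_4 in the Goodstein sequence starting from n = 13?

280711

step 0: 13 = 2^(2 + 1) + 2^2 + 1; sub 3 for 2: 3^(3 + 1) + 3^3 + 1; = 109; G_1 = 109−1 = 108
step 1: 108 = 3^(3 + 1) + 3^3; sub 4 for 3: 4^(4 + 1) + 4^4; = 1280; G_2 = 1280−1 = 1279
step 2: 1279 = 4^(4 + 1) + 3·4^3 + 3·4^2 + 3·4 + 3; sub 5 for 4: 5^(5 + 1) + 3·5^3 + 3·5^2 + 3·5 + 3; = 16093; G_3 = 16093−1 = 16092
step 3: 16092 = 5^(5 + 1) + 3·5^3 + 3·5^2 + 3·5 + 2; sub 6 for 5: 6^(6 + 1) + 3·6^3 + 3·6^2 + 3·6 + 2; = 280712; G_4 = 280712−1 = 280711
step 4: 280711 = 6^(6 + 1) + 3·6^3 + 3·6^2 + 3·6 + 1; sub 7 for 6: 7^(7 + 1) + 3·7^3 + 3·7^2 + 3·7 + 1; = 5765999; G_5 = 5765999−1 = 5765998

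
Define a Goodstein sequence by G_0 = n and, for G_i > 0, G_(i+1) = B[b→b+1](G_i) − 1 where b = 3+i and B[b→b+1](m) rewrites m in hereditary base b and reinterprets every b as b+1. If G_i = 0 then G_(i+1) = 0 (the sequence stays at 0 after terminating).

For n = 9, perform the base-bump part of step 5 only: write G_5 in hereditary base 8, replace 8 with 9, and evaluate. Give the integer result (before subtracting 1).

25

9 —HB3→ 3^2 —bump→ 4^2 = 16 —(−1)→ 15
15 —HB4→ 3·4 + 3 —bump→ 3·5 + 3 = 18 —(−1)→ 17
17 —HB5→ 3·5 + 2 —bump→ 3·6 + 2 = 20 —(−1)→ 19
19 —HB6→ 3·6 + 1 —bump→ 3·7 + 1 = 22 —(−1)→ 21
21 —HB7→ 3·7 —bump→ 3·8 = 24 —(−1)→ 23
23 —HB8→ 2·8 + 7 —bump→ 2·9 + 7 = 25 —(−1)→ 24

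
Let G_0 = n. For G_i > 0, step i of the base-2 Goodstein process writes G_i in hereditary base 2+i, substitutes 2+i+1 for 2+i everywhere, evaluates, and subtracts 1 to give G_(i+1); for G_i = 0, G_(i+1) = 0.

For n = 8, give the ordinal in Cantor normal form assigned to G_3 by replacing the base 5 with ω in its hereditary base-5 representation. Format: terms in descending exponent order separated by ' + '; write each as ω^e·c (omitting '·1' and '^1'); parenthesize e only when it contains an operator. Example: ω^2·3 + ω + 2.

ω^ω·2 + ω^2·2 + ω·2

i=0: 8 = 2^(2 + 1) (b=2); 2→3: 3^(3 + 1) = 81; 81−1 = 80
i=1: 80 = 2·3^3 + 2·3^2 + 2·3 + 2 (b=3); 3→4: 2·4^4 + 2·4^2 + 2·4 + 2 = 554; 554−1 = 553
i=2: 553 = 2·4^4 + 2·4^2 + 2·4 + 1 (b=4); 4→5: 2·5^5 + 2·5^2 + 2·5 + 1 = 6311; 6311−1 = 6310
i=3: 6310 = 2·5^5 + 2·5^2 + 2·5 (b=5); 5→6: 2·6^6 + 2·6^2 + 2·6 = 93396; 93396−1 = 93395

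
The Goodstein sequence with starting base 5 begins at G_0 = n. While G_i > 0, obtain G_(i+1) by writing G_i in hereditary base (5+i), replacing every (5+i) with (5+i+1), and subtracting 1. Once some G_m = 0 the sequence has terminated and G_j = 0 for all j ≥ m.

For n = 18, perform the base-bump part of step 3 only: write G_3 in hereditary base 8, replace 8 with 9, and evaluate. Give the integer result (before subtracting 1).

[0] 18 ≡ 3·5 + 3 (base 5). Lift 6: 21. −1: 20.
[1] 20 ≡ 3·6 + 2 (base 6). Lift 7: 23. −1: 22.
[2] 22 ≡ 3·7 + 1 (base 7). Lift 8: 25. −1: 24.
[3] 24 ≡ 3·8 (base 8). Lift 9: 27. −1: 26.

27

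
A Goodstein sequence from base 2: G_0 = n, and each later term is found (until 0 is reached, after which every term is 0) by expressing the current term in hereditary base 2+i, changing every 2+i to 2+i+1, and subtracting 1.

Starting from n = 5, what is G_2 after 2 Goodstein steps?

step 0: 5 = 2^2 + 1; sub 3 for 2: 3^3 + 1; = 28; G_1 = 28−1 = 27
step 1: 27 = 3^3; sub 4 for 3: 4^4; = 256; G_2 = 256−1 = 255
step 2: 255 = 3·4^3 + 3·4^2 + 3·4 + 3; sub 5 for 4: 3·5^3 + 3·5^2 + 3·5 + 3; = 468; G_3 = 468−1 = 467

255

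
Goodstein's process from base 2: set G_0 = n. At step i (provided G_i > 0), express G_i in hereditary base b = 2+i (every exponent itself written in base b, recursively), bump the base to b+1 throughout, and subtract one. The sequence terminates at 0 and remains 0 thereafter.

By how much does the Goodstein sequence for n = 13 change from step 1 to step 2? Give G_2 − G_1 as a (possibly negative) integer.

13 —HB2→ 2^(2 + 1) + 2^2 + 1 —bump→ 3^(3 + 1) + 3^3 + 1 = 109 —(−1)→ 108
108 —HB3→ 3^(3 + 1) + 3^3 —bump→ 4^(4 + 1) + 4^4 = 1280 —(−1)→ 1279

1171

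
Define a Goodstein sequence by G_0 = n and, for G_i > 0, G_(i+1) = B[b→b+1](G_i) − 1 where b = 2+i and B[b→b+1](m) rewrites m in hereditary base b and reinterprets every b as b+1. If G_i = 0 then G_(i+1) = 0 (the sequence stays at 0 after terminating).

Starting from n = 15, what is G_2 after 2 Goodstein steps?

1283

15 —HB2→ 2^(2 + 1) + 2^2 + 2 + 1 —bump→ 3^(3 + 1) + 3^3 + 3 + 1 = 112 —(−1)→ 111
111 —HB3→ 3^(3 + 1) + 3^3 + 3 —bump→ 4^(4 + 1) + 4^4 + 4 = 1284 —(−1)→ 1283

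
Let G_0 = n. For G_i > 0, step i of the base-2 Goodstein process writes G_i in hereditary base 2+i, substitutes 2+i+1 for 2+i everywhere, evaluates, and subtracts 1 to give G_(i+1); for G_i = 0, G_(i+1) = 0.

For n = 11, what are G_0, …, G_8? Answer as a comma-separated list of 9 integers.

step 0: 11 = 2^(2 + 1) + 2 + 1; sub 3 for 2: 3^(3 + 1) + 3 + 1; = 85; G_1 = 85−1 = 84
step 1: 84 = 3^(3 + 1) + 3; sub 4 for 3: 4^(4 + 1) + 4; = 1028; G_2 = 1028−1 = 1027
step 2: 1027 = 4^(4 + 1) + 3; sub 5 for 4: 5^(5 + 1) + 3; = 15628; G_3 = 15628−1 = 15627
step 3: 15627 = 5^(5 + 1) + 2; sub 6 for 5: 6^(6 + 1) + 2; = 279938; G_4 = 279938−1 = 279937
step 4: 279937 = 6^(6 + 1) + 1; sub 7 for 6: 7^(7 + 1) + 1; = 5764802; G_5 = 5764802−1 = 5764801
step 5: 5764801 = 7^(7 + 1); sub 8 for 7: 8^(8 + 1); = 134217728; G_6 = 134217728−1 = 134217727
step 6: 134217727 = 7·8^8 + 7·8^7 + 7·8^6 + 7·8^5 + 7·8^4 + 7·8^3 + 7·8^2 + 7·8 + 7; sub 9 for 8: 7·9^9 + 7·9^7 + 7·9^6 + 7·9^5 + 7·9^4 + 7·9^3 + 7·9^2 + 7·9 + 7; = 2749609303; G_7 = 2749609303−1 = 2749609302
step 7: 2749609302 = 7·9^9 + 7·9^7 + 7·9^6 + 7·9^5 + 7·9^4 + 7·9^3 + 7·9^2 + 7·9 + 6; sub 10 for 9: 7·10^10 + 7·10^7 + 7·10^6 + 7·10^5 + 7·10^4 + 7·10^3 + 7·10^2 + 7·10 + 6; = 70077777776; G_8 = 70077777776−1 = 70077777775

11, 84, 1027, 15627, 279937, 5764801, 134217727, 2749609302, 70077777775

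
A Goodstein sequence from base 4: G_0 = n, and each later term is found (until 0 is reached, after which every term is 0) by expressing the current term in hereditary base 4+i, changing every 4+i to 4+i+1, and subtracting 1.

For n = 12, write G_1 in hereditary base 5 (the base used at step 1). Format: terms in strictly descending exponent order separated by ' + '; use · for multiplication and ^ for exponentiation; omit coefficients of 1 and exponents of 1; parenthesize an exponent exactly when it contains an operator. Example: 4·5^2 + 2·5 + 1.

2·5 + 4

(0) 12|_4 = 3·4 ↦ 3·5|_5 = 15 ⇒ 14
(1) 14|_5 = 2·5 + 4 ↦ 2·6 + 4|_6 = 16 ⇒ 15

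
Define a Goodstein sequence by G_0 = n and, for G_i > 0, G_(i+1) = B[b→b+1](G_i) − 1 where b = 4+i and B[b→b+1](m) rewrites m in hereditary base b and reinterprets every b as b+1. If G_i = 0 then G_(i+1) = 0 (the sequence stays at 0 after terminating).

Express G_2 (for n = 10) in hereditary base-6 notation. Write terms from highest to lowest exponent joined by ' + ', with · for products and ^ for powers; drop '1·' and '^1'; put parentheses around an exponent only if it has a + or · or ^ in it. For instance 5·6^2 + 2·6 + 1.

2·6

i=0: 10 = 2·4 + 2 (b=4); 4→5: 2·5 + 2 = 12; 12−1 = 11
i=1: 11 = 2·5 + 1 (b=5); 5→6: 2·6 + 1 = 13; 13−1 = 12
i=2: 12 = 2·6 (b=6); 6→7: 2·7 = 14; 14−1 = 13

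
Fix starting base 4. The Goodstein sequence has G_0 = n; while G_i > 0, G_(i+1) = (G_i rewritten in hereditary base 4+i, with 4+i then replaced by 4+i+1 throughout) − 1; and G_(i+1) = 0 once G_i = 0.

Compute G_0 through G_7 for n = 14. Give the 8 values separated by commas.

14 —HB4→ 3·4 + 2 —bump→ 3·5 + 2 = 17 —(−1)→ 16
16 —HB5→ 3·5 + 1 —bump→ 3·6 + 1 = 19 —(−1)→ 18
18 —HB6→ 3·6 —bump→ 3·7 = 21 —(−1)→ 20
20 —HB7→ 2·7 + 6 —bump→ 2·8 + 6 = 22 —(−1)→ 21
21 —HB8→ 2·8 + 5 —bump→ 2·9 + 5 = 23 —(−1)→ 22
22 —HB9→ 2·9 + 4 —bump→ 2·10 + 4 = 24 —(−1)→ 23
23 —HB10→ 2·10 + 3 —bump→ 2·11 + 3 = 25 —(−1)→ 24

14, 16, 18, 20, 21, 22, 23, 24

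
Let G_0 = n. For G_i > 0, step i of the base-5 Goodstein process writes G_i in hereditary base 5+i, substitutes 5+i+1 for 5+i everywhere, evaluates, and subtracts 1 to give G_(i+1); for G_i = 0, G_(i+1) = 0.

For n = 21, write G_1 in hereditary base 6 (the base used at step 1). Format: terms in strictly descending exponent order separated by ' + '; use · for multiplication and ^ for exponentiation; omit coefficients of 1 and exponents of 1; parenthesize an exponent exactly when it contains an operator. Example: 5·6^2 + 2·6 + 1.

4·6

21 —HB5→ 4·5 + 1 —bump→ 4·6 + 1 = 25 —(−1)→ 24
24 —HB6→ 4·6 —bump→ 4·7 = 28 —(−1)→ 27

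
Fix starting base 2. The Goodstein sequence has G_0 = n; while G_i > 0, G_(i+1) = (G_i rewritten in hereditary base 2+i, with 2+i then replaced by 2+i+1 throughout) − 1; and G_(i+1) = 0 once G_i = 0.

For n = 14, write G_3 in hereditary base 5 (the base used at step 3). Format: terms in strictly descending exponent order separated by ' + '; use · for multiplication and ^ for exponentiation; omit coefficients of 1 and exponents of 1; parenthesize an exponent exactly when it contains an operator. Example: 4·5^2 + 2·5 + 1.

(0) 14|_2 = 2^(2 + 1) + 2^2 + 2 ↦ 3^(3 + 1) + 3^3 + 3|_3 = 111 ⇒ 110
(1) 110|_3 = 3^(3 + 1) + 3^3 + 2 ↦ 4^(4 + 1) + 4^4 + 2|_4 = 1282 ⇒ 1281
(2) 1281|_4 = 4^(4 + 1) + 4^4 + 1 ↦ 5^(5 + 1) + 5^5 + 1|_5 = 18751 ⇒ 18750

5^(5 + 1) + 5^5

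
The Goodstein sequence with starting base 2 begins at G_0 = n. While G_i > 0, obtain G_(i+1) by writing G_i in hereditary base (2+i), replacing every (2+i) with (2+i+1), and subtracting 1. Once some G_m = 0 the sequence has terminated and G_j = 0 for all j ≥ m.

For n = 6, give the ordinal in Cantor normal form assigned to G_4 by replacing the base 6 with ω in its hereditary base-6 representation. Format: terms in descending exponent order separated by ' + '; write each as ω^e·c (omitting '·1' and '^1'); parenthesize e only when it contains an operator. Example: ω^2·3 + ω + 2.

ω^5·5 + ω^4·5 + ω^3·5 + ω^2·5 + ω·5 + 5

base 2: 6 = 2^2 + 2; at 3: 3^3 + 3 = 30; next = 29
base 3: 29 = 3^3 + 2; at 4: 4^4 + 2 = 258; next = 257
base 4: 257 = 4^4 + 1; at 5: 5^5 + 1 = 3126; next = 3125
base 5: 3125 = 5^5; at 6: 6^6 = 46656; next = 46655
base 6: 46655 = 5·6^5 + 5·6^4 + 5·6^3 + 5·6^2 + 5·6 + 5; at 7: 5·7^5 + 5·7^4 + 5·7^3 + 5·7^2 + 5·7 + 5 = 98040; next = 98039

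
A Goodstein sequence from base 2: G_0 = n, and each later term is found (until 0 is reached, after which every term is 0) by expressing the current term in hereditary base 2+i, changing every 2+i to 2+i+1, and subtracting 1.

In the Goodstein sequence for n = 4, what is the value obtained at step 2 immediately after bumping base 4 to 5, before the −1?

G_0 = 4. HB_2(4) = 2^2. Bump = 27. G_1 = 26.
G_1 = 26. HB_3(26) = 2·3^2 + 2·3 + 2. Bump = 42. G_2 = 41.

61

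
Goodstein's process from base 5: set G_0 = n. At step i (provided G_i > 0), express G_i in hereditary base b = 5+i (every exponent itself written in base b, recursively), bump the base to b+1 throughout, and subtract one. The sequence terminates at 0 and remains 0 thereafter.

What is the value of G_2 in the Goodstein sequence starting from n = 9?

G_0=9  [base 5] 5 + 4  →[5↦6]→  6 + 4 = 10  −1 ⇒ G_1=9
G_1=9  [base 6] 6 + 3  →[6↦7]→  7 + 3 = 10  −1 ⇒ G_2=9
G_2=9  [base 7] 7 + 2  →[7↦8]→  8 + 2 = 10  −1 ⇒ G_3=9

9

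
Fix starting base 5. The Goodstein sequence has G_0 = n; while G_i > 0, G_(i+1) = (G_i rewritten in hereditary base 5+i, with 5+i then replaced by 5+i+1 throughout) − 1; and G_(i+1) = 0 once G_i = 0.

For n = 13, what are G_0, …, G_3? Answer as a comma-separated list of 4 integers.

i=0: 13 = 2·5 + 3 (b=5); 5→6: 2·6 + 3 = 15; 15−1 = 14
i=1: 14 = 2·6 + 2 (b=6); 6→7: 2·7 + 2 = 16; 16−1 = 15
i=2: 15 = 2·7 + 1 (b=7); 7→8: 2·8 + 1 = 17; 17−1 = 16

13, 14, 15, 16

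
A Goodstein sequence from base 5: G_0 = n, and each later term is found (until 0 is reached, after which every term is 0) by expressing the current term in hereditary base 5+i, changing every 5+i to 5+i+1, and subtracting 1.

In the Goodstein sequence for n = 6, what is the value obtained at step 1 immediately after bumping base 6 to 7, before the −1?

7

base 5: 6 = 5 + 1; at 6: 6 + 1 = 7; next = 6
base 6: 6 = 6; at 7: 7 = 7; next = 6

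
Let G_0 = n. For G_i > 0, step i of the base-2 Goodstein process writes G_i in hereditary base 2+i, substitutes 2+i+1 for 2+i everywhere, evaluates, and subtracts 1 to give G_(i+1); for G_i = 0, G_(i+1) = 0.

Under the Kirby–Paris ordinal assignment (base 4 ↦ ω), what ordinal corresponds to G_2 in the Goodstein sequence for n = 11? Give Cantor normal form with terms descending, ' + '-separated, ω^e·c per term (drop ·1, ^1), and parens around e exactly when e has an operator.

(0) 11|_2 = 2^(2 + 1) + 2 + 1 ↦ 3^(3 + 1) + 3 + 1|_3 = 85 ⇒ 84
(1) 84|_3 = 3^(3 + 1) + 3 ↦ 4^(4 + 1) + 4|_4 = 1028 ⇒ 1027
(2) 1027|_4 = 4^(4 + 1) + 3 ↦ 5^(5 + 1) + 3|_5 = 15628 ⇒ 15627

ω^(ω + 1) + 3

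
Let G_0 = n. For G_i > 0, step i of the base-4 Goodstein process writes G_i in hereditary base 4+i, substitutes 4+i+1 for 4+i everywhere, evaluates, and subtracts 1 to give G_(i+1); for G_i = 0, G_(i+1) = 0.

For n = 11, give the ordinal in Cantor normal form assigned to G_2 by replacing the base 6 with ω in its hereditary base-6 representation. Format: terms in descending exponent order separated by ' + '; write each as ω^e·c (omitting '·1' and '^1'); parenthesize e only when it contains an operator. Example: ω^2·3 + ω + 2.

step 0: 11 = 2·4 + 3; sub 5 for 4: 2·5 + 3; = 13; G_1 = 13−1 = 12
step 1: 12 = 2·5 + 2; sub 6 for 5: 2·6 + 2; = 14; G_2 = 14−1 = 13
step 2: 13 = 2·6 + 1; sub 7 for 6: 2·7 + 1; = 15; G_3 = 15−1 = 14

ω·2 + 1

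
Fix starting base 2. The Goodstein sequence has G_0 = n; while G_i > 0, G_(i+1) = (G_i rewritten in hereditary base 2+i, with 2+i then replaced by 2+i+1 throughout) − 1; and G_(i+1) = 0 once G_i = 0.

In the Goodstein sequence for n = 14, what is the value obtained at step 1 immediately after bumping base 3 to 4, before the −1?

1282

G_0 = 14. HB_2(14) = 2^(2 + 1) + 2^2 + 2. Bump = 111. G_1 = 110.
G_1 = 110. HB_3(110) = 3^(3 + 1) + 3^3 + 2. Bump = 1282. G_2 = 1281.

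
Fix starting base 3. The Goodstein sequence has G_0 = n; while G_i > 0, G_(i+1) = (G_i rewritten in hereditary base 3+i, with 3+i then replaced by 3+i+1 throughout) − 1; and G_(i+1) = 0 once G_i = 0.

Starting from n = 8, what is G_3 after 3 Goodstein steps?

11

8 —HB3→ 2·3 + 2 —bump→ 2·4 + 2 = 10 —(−1)→ 9
9 —HB4→ 2·4 + 1 —bump→ 2·5 + 1 = 11 —(−1)→ 10
10 —HB5→ 2·5 —bump→ 2·6 = 12 —(−1)→ 11
11 —HB6→ 6 + 5 —bump→ 7 + 5 = 12 —(−1)→ 11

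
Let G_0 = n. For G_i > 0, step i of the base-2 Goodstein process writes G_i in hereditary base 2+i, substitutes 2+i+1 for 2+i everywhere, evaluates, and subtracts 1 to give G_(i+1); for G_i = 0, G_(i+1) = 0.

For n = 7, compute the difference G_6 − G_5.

base 2: 7 = 2^2 + 2 + 1; at 3: 3^3 + 3 + 1 = 31; next = 30
base 3: 30 = 3^3 + 3; at 4: 4^4 + 4 = 260; next = 259
base 4: 259 = 4^4 + 3; at 5: 5^5 + 3 = 3128; next = 3127
base 5: 3127 = 5^5 + 2; at 6: 6^6 + 2 = 46658; next = 46657
base 6: 46657 = 6^6 + 1; at 7: 7^7 + 1 = 823544; next = 823543
base 7: 823543 = 7^7; at 8: 8^8 = 16777216; next = 16777215

15953672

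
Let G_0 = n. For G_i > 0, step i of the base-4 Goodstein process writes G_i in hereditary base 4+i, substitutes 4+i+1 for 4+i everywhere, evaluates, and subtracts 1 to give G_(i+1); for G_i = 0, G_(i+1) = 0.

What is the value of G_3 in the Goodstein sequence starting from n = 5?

4

(0) 5|_4 = 4 + 1 ↦ 5 + 1|_5 = 6 ⇒ 5
(1) 5|_5 = 5 ↦ 6|_6 = 6 ⇒ 5
(2) 5|_6 = 5 ↦ 5|_7 = 5 ⇒ 4
(3) 4|_7 = 4 ↦ 4|_8 = 4 ⇒ 3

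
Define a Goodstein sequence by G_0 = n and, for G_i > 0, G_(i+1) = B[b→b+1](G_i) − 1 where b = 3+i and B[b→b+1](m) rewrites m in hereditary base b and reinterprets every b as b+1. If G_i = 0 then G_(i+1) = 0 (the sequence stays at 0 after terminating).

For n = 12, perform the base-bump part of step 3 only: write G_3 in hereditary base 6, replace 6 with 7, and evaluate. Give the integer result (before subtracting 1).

base 3: 12 = 3^2 + 3; at 4: 4^2 + 4 = 20; next = 19
base 4: 19 = 4^2 + 3; at 5: 5^2 + 3 = 28; next = 27
base 5: 27 = 5^2 + 2; at 6: 6^2 + 2 = 38; next = 37
base 6: 37 = 6^2 + 1; at 7: 7^2 + 1 = 50; next = 49

50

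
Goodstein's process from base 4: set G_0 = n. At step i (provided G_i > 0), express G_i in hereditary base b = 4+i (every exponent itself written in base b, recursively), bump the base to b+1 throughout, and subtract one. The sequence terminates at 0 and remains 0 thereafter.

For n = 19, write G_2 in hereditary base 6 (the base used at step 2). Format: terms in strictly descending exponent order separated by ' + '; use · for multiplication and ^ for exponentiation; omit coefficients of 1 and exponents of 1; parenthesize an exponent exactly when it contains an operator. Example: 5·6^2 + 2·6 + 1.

(0) 19|_4 = 4^2 + 3 ↦ 5^2 + 3|_5 = 28 ⇒ 27
(1) 27|_5 = 5^2 + 2 ↦ 6^2 + 2|_6 = 38 ⇒ 37

6^2 + 1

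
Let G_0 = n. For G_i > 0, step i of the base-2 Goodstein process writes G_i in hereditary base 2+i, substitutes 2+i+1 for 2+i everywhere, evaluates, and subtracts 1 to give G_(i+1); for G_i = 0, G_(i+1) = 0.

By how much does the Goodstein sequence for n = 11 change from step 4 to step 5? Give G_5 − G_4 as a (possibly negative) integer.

base 2: 11 = 2^(2 + 1) + 2 + 1; at 3: 3^(3 + 1) + 3 + 1 = 85; next = 84
base 3: 84 = 3^(3 + 1) + 3; at 4: 4^(4 + 1) + 4 = 1028; next = 1027
base 4: 1027 = 4^(4 + 1) + 3; at 5: 5^(5 + 1) + 3 = 15628; next = 15627
base 5: 15627 = 5^(5 + 1) + 2; at 6: 6^(6 + 1) + 2 = 279938; next = 279937
base 6: 279937 = 6^(6 + 1) + 1; at 7: 7^(7 + 1) + 1 = 5764802; next = 5764801

5484864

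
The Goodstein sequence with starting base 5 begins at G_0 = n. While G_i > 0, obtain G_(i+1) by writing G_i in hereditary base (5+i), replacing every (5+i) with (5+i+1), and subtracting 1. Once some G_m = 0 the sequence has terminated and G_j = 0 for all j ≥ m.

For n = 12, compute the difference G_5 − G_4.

0

i=0: 12 = 2·5 + 2 (b=5); 5→6: 2·6 + 2 = 14; 14−1 = 13
i=1: 13 = 2·6 + 1 (b=6); 6→7: 2·7 + 1 = 15; 15−1 = 14
i=2: 14 = 2·7 (b=7); 7→8: 2·8 = 16; 16−1 = 15
i=3: 15 = 8 + 7 (b=8); 8→9: 9 + 7 = 16; 16−1 = 15
i=4: 15 = 9 + 6 (b=9); 9→10: 10 + 6 = 16; 16−1 = 15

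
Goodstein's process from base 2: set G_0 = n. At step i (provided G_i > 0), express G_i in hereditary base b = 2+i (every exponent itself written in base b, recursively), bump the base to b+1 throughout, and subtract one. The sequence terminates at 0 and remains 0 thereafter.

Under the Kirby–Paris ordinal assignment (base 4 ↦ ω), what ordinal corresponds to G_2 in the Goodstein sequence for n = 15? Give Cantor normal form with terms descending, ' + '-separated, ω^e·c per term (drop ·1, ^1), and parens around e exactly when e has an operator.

i=0: 15 = 2^(2 + 1) + 2^2 + 2 + 1 (b=2); 2→3: 3^(3 + 1) + 3^3 + 3 + 1 = 112; 112−1 = 111
i=1: 111 = 3^(3 + 1) + 3^3 + 3 (b=3); 3→4: 4^(4 + 1) + 4^4 + 4 = 1284; 1284−1 = 1283
i=2: 1283 = 4^(4 + 1) + 4^4 + 3 (b=4); 4→5: 5^(5 + 1) + 5^5 + 3 = 18753; 18753−1 = 18752

ω^(ω + 1) + ω^ω + 3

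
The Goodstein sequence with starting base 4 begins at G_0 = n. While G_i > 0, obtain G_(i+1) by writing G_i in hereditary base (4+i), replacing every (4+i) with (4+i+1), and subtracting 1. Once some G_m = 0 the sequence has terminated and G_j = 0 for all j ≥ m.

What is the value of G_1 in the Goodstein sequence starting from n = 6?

i=0: 6 = 4 + 2 (b=4); 4→5: 5 + 2 = 7; 7−1 = 6
i=1: 6 = 5 + 1 (b=5); 5→6: 6 + 1 = 7; 7−1 = 6

6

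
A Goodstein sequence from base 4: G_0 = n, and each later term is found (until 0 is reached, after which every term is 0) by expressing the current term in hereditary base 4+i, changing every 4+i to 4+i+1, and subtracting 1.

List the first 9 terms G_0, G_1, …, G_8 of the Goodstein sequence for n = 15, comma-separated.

(0) 15|_4 = 3·4 + 3 ↦ 3·5 + 3|_5 = 18 ⇒ 17
(1) 17|_5 = 3·5 + 2 ↦ 3·6 + 2|_6 = 20 ⇒ 19
(2) 19|_6 = 3·6 + 1 ↦ 3·7 + 1|_7 = 22 ⇒ 21
(3) 21|_7 = 3·7 ↦ 3·8|_8 = 24 ⇒ 23
(4) 23|_8 = 2·8 + 7 ↦ 2·9 + 7|_9 = 25 ⇒ 24
(5) 24|_9 = 2·9 + 6 ↦ 2·10 + 6|_10 = 26 ⇒ 25
(6) 25|_10 = 2·10 + 5 ↦ 2·11 + 5|_11 = 27 ⇒ 26
(7) 26|_11 = 2·11 + 4 ↦ 2·12 + 4|_12 = 28 ⇒ 27

15, 17, 19, 21, 23, 24, 25, 26, 27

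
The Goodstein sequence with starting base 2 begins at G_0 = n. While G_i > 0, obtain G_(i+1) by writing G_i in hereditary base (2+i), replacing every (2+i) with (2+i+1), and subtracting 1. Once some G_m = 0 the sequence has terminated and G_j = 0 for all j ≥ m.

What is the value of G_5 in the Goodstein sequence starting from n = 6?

G_0 = 6. HB_2(6) = 2^2 + 2. Bump = 30. G_1 = 29.
G_1 = 29. HB_3(29) = 3^3 + 2. Bump = 258. G_2 = 257.
G_2 = 257. HB_4(257) = 4^4 + 1. Bump = 3126. G_3 = 3125.
G_3 = 3125. HB_5(3125) = 5^5. Bump = 46656. G_4 = 46655.
G_4 = 46655. HB_6(46655) = 5·6^5 + 5·6^4 + 5·6^3 + 5·6^2 + 5·6 + 5. Bump = 98040. G_5 = 98039.

98039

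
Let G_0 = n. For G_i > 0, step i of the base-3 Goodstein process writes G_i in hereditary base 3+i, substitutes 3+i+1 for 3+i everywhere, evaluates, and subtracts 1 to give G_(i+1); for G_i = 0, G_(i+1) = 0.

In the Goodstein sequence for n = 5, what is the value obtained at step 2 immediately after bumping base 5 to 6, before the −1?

step 0: 5 = 3 + 2; sub 4 for 3: 4 + 2; = 6; G_1 = 6−1 = 5
step 1: 5 = 4 + 1; sub 5 for 4: 5 + 1; = 6; G_2 = 6−1 = 5
step 2: 5 = 5; sub 6 for 5: 6; = 6; G_3 = 6−1 = 5

6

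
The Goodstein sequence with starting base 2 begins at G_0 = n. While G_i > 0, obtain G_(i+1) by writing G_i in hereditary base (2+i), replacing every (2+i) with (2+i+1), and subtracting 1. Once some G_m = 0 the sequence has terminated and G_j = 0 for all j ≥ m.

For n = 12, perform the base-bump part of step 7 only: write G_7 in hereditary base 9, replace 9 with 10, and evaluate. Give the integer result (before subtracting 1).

100000000212

i=0: 12 = 2^(2 + 1) + 2^2 (b=2); 2→3: 3^(3 + 1) + 3^3 = 108; 108−1 = 107
i=1: 107 = 3^(3 + 1) + 2·3^2 + 2·3 + 2 (b=3); 3→4: 4^(4 + 1) + 2·4^2 + 2·4 + 2 = 1066; 1066−1 = 1065
i=2: 1065 = 4^(4 + 1) + 2·4^2 + 2·4 + 1 (b=4); 4→5: 5^(5 + 1) + 2·5^2 + 2·5 + 1 = 15686; 15686−1 = 15685
i=3: 15685 = 5^(5 + 1) + 2·5^2 + 2·5 (b=5); 5→6: 6^(6 + 1) + 2·6^2 + 2·6 = 280020; 280020−1 = 280019
i=4: 280019 = 6^(6 + 1) + 2·6^2 + 6 + 5 (b=6); 6→7: 7^(7 + 1) + 2·7^2 + 7 + 5 = 5764911; 5764911−1 = 5764910
i=5: 5764910 = 7^(7 + 1) + 2·7^2 + 7 + 4 (b=7); 7→8: 8^(8 + 1) + 2·8^2 + 8 + 4 = 134217868; 134217868−1 = 134217867
i=6: 134217867 = 8^(8 + 1) + 2·8^2 + 8 + 3 (b=8); 8→9: 9^(9 + 1) + 2·9^2 + 9 + 3 = 3486784575; 3486784575−1 = 3486784574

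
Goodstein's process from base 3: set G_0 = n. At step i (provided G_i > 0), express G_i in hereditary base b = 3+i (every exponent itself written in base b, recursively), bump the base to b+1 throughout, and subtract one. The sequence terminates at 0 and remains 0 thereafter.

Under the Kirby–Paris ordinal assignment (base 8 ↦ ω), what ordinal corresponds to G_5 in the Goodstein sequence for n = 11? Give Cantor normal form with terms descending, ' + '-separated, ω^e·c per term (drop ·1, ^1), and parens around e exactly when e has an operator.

G_0 = 11. HB_3(11) = 3^2 + 2. Bump = 18. G_1 = 17.
G_1 = 17. HB_4(17) = 4^2 + 1. Bump = 26. G_2 = 25.
G_2 = 25. HB_5(25) = 5^2. Bump = 36. G_3 = 35.
G_3 = 35. HB_6(35) = 5·6 + 5. Bump = 40. G_4 = 39.
G_4 = 39. HB_7(39) = 5·7 + 4. Bump = 44. G_5 = 43.
G_5 = 43. HB_8(43) = 5·8 + 3. Bump = 48. G_6 = 47.

ω·5 + 3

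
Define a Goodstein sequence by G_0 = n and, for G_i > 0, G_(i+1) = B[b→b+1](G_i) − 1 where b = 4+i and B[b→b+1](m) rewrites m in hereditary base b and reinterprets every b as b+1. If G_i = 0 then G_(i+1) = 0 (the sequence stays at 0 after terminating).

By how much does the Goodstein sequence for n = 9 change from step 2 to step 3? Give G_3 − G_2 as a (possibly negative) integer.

0

(0) 9|_4 = 2·4 + 1 ↦ 2·5 + 1|_5 = 11 ⇒ 10
(1) 10|_5 = 2·5 ↦ 2·6|_6 = 12 ⇒ 11
(2) 11|_6 = 6 + 5 ↦ 7 + 5|_7 = 12 ⇒ 11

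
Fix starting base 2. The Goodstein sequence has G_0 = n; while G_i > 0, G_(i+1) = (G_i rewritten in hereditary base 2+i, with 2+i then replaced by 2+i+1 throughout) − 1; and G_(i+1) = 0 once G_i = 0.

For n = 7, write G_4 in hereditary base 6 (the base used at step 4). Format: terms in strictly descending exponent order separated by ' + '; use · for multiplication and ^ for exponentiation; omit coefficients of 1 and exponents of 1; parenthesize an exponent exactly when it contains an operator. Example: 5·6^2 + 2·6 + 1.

6^6 + 1

i=0: 7 = 2^2 + 2 + 1 (b=2); 2→3: 3^3 + 3 + 1 = 31; 31−1 = 30
i=1: 30 = 3^3 + 3 (b=3); 3→4: 4^4 + 4 = 260; 260−1 = 259
i=2: 259 = 4^4 + 3 (b=4); 4→5: 5^5 + 3 = 3128; 3128−1 = 3127
i=3: 3127 = 5^5 + 2 (b=5); 5→6: 6^6 + 2 = 46658; 46658−1 = 46657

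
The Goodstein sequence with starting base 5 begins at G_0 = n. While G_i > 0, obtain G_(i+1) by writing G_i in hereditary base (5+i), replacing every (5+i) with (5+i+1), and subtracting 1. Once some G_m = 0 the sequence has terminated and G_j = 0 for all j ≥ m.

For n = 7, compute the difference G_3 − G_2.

0

7 —HB5→ 5 + 2 —bump→ 6 + 2 = 8 —(−1)→ 7
7 —HB6→ 6 + 1 —bump→ 7 + 1 = 8 —(−1)→ 7
7 —HB7→ 7 —bump→ 8 = 8 —(−1)→ 7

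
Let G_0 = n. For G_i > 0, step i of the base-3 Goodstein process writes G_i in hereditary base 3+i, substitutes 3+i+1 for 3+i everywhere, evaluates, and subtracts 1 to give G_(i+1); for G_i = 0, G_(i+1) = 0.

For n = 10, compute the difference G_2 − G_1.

8

10 —HB3→ 3^2 + 1 —bump→ 4^2 + 1 = 17 —(−1)→ 16
16 —HB4→ 4^2 —bump→ 5^2 = 25 —(−1)→ 24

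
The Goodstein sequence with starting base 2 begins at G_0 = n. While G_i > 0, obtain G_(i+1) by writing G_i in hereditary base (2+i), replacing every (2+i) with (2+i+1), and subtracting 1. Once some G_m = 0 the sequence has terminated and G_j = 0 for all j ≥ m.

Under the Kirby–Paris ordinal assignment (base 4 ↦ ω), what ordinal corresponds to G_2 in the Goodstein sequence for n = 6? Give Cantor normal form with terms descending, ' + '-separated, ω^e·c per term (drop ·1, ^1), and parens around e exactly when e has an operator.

6 —HB2→ 2^2 + 2 —bump→ 3^3 + 3 = 30 —(−1)→ 29
29 —HB3→ 3^3 + 2 —bump→ 4^4 + 2 = 258 —(−1)→ 257
257 —HB4→ 4^4 + 1 —bump→ 5^5 + 1 = 3126 —(−1)→ 3125

ω^ω + 1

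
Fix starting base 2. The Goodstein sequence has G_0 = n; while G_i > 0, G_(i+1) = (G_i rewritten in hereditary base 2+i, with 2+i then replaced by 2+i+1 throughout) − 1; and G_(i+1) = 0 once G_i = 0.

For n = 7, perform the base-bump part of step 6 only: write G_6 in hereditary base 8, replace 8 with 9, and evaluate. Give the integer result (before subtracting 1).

step 0: 7 = 2^2 + 2 + 1; sub 3 for 2: 3^3 + 3 + 1; = 31; G_1 = 31−1 = 30
step 1: 30 = 3^3 + 3; sub 4 for 3: 4^4 + 4; = 260; G_2 = 260−1 = 259
step 2: 259 = 4^4 + 3; sub 5 for 4: 5^5 + 3; = 3128; G_3 = 3128−1 = 3127
step 3: 3127 = 5^5 + 2; sub 6 for 5: 6^6 + 2; = 46658; G_4 = 46658−1 = 46657
step 4: 46657 = 6^6 + 1; sub 7 for 6: 7^7 + 1; = 823544; G_5 = 823544−1 = 823543
step 5: 823543 = 7^7; sub 8 for 7: 8^8; = 16777216; G_6 = 16777216−1 = 16777215
step 6: 16777215 = 7·8^7 + 7·8^6 + 7·8^5 + 7·8^4 + 7·8^3 + 7·8^2 + 7·8 + 7; sub 9 for 8: 7·9^7 + 7·9^6 + 7·9^5 + 7·9^4 + 7·9^3 + 7·9^2 + 7·9 + 7; = 37665880; G_7 = 37665880−1 = 37665879

37665880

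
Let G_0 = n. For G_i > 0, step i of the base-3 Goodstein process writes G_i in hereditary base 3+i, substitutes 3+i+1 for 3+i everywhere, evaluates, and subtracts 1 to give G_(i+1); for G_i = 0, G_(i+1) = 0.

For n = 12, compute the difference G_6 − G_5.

6

base 3: 12 = 3^2 + 3; at 4: 4^2 + 4 = 20; next = 19
base 4: 19 = 4^2 + 3; at 5: 5^2 + 3 = 28; next = 27
base 5: 27 = 5^2 + 2; at 6: 6^2 + 2 = 38; next = 37
base 6: 37 = 6^2 + 1; at 7: 7^2 + 1 = 50; next = 49
base 7: 49 = 7^2; at 8: 8^2 = 64; next = 63
base 8: 63 = 7·8 + 7; at 9: 7·9 + 7 = 70; next = 69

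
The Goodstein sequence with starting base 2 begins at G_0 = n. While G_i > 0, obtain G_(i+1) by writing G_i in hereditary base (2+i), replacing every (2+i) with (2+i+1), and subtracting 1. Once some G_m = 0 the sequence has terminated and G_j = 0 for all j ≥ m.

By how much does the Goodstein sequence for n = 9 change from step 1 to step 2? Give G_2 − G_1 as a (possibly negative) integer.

942

[0] 9 ≡ 2^(2 + 1) + 1 (base 2). Lift 3: 82. −1: 81.
[1] 81 ≡ 3^(3 + 1) (base 3). Lift 4: 1024. −1: 1023.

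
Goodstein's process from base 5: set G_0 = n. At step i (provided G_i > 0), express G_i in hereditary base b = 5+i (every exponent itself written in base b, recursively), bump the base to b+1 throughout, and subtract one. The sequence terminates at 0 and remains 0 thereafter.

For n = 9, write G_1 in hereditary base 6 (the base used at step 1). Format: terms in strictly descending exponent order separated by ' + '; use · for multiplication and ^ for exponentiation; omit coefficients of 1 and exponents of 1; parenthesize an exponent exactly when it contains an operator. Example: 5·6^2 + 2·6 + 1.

step 0: 9 = 5 + 4; sub 6 for 5: 6 + 4; = 10; G_1 = 10−1 = 9
step 1: 9 = 6 + 3; sub 7 for 6: 7 + 3; = 10; G_2 = 10−1 = 9

6 + 3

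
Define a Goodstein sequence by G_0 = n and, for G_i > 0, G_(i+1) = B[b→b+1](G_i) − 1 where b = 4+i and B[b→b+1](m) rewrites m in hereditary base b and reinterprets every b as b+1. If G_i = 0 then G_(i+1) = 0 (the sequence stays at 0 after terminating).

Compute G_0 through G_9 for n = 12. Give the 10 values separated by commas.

step 0: 12 = 3·4; sub 5 for 4: 3·5; = 15; G_1 = 15−1 = 14
step 1: 14 = 2·5 + 4; sub 6 for 5: 2·6 + 4; = 16; G_2 = 16−1 = 15
step 2: 15 = 2·6 + 3; sub 7 for 6: 2·7 + 3; = 17; G_3 = 17−1 = 16
step 3: 16 = 2·7 + 2; sub 8 for 7: 2·8 + 2; = 18; G_4 = 18−1 = 17
step 4: 17 = 2·8 + 1; sub 9 for 8: 2·9 + 1; = 19; G_5 = 19−1 = 18
step 5: 18 = 2·9; sub 10 for 9: 2·10; = 20; G_6 = 20−1 = 19
step 6: 19 = 10 + 9; sub 11 for 10: 11 + 9; = 20; G_7 = 20−1 = 19
step 7: 19 = 11 + 8; sub 12 for 11: 12 + 8; = 20; G_8 = 20−1 = 19
step 8: 19 = 12 + 7; sub 13 for 12: 13 + 7; = 20; G_9 = 20−1 = 19

12, 14, 15, 16, 17, 18, 19, 19, 19, 19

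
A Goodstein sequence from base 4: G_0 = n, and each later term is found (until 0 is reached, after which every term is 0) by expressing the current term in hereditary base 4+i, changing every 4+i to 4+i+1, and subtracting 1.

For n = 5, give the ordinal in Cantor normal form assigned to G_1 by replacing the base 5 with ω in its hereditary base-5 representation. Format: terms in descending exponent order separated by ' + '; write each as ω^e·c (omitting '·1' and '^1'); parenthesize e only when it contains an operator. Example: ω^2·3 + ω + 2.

ω

step 0: 5 = 4 + 1; sub 5 for 4: 5 + 1; = 6; G_1 = 6−1 = 5
step 1: 5 = 5; sub 6 for 5: 6; = 6; G_2 = 6−1 = 5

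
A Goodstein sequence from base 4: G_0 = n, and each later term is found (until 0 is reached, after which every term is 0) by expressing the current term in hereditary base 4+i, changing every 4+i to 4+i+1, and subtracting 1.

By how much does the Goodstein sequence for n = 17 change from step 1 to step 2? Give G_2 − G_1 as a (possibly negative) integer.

10

(0) 17|_4 = 4^2 + 1 ↦ 5^2 + 1|_5 = 26 ⇒ 25
(1) 25|_5 = 5^2 ↦ 6^2|_6 = 36 ⇒ 35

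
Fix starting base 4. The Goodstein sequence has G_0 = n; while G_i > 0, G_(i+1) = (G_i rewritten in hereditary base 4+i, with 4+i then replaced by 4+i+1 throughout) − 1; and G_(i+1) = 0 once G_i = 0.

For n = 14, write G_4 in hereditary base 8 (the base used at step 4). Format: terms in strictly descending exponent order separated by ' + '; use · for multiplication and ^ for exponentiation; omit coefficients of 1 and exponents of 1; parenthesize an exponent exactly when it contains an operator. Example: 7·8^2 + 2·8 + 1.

2·8 + 5

G_0 = 14. HB_4(14) = 3·4 + 2. Bump = 17. G_1 = 16.
G_1 = 16. HB_5(16) = 3·5 + 1. Bump = 19. G_2 = 18.
G_2 = 18. HB_6(18) = 3·6. Bump = 21. G_3 = 20.
G_3 = 20. HB_7(20) = 2·7 + 6. Bump = 22. G_4 = 21.
G_4 = 21. HB_8(21) = 2·8 + 5. Bump = 23. G_5 = 22.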